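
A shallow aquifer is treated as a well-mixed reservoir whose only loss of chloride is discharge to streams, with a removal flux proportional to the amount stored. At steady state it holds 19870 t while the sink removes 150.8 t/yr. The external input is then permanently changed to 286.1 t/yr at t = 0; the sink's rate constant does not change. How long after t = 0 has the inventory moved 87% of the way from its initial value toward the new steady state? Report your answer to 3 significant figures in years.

τ = M₀/F₀ = 19870/150.8 = 131.8 yr.
The remaining gap fraction is e^(−t/τ); 87% covered ⇒ e^(−t/τ) = 0.130.
t = −τ ln(0.130) = 131.8 × 2.040 = 268.8 yr.

269 yr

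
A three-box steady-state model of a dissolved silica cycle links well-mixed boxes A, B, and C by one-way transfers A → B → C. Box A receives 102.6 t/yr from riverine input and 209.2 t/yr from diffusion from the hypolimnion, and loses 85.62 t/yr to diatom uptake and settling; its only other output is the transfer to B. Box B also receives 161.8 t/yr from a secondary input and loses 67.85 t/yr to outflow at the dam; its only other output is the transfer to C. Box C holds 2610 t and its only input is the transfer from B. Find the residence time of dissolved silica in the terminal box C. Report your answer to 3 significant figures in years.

Box A: F(A→B) = (102.6 + 209.2) − 85.62 = 226.18 t/yr.
Box B: F(B→C) = (226.18 + 161.8) − 67.85 = 320.13 t/yr.
Box C throughput = its input = 320.13 t/yr; τ = 2610 / 320.13 = 8.153 yr.

8.15 yr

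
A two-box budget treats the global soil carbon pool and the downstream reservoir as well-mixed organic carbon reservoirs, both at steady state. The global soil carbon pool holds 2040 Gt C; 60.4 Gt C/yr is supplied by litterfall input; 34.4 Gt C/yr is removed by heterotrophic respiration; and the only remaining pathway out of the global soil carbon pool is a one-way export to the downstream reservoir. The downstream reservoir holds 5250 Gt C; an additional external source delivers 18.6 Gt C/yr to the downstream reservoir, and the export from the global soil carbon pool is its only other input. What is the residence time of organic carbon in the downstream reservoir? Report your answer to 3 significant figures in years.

Balance the global soil carbon pool: ΣF_in = 60.400 Gt C/yr.
Export to the downstream reservoir = ΣF_in − (34.4) = 26.000 Gt C/yr.
Total input to the downstream reservoir = 26.000 + 18.6 = 44.600 Gt C/yr; at steady state this equals its total output.
τ = M / F = 5250 / 44.600 = 117.7 yr.

118 yr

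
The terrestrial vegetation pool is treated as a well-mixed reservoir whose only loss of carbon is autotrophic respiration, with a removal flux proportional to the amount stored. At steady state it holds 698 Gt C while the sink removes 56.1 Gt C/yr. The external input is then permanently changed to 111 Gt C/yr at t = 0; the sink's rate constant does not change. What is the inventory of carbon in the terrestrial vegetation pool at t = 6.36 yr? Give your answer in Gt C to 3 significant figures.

τ = M₀/F₀ = 698/56.1 = 12.44 yr; rate constant k = 1/τ.
New steady state M_∞ = F₁/k = F₁·τ = 111 × 12.44 = 1381.1 Gt C.
M(t) = M_∞ + (M₀ − M_∞)·e^(−t/τ); t/τ = 6.36/12.44 = 0.5112, so e^(−t/τ) = 0.5998.
M(t) = 1381.1 − 683.1 × 0.5998 = 971.37 Gt C.

971 Gt C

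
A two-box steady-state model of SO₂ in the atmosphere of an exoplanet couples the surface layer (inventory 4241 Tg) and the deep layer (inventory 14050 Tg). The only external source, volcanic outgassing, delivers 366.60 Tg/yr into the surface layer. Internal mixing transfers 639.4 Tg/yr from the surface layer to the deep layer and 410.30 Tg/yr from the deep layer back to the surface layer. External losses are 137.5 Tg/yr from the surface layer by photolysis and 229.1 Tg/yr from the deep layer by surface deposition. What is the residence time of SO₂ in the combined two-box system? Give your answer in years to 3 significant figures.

Residence time in the combined system uses the total inventory and the total *external* removal — internal exchanges between the two boxes cancel.
M_total = 4241 + 14050 = 18291 Tg.
ΣF_external_out = 137.5 + 229.1 = 366.60 Tg/yr.
τ = M_total / ΣF_ext = 18291 / 366.60 = 49.89 yr.

49.9 yr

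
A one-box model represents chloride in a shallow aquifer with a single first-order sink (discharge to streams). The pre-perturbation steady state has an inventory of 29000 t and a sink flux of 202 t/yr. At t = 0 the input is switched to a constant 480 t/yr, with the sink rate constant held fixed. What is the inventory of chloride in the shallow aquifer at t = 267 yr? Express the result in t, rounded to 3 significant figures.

τ = M₀/F₀ = 29000/202 = 143.6 yr; rate constant k = 1/τ.
New steady state M_∞ = F₁/k = F₁·τ = 480 × 143.6 = 68911 t.
M(t) = M_∞ + (M₀ − M_∞)·e^(−t/τ); t/τ = 267/143.6 = 1.860, so e^(−t/τ) = 0.1557.
M(t) = 68911 − 39910 × 0.1557 = 62697 t.

62700 t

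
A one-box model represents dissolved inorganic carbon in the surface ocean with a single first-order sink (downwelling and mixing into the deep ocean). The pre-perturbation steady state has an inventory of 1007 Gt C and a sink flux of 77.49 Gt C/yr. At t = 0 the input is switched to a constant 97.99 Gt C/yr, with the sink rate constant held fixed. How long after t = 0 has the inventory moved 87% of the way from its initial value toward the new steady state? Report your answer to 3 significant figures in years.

26.5 yr

τ = M₀/F₀ = 1007/77.49 = 13.00 yr.
The remaining gap fraction is e^(−t/τ); 87% covered ⇒ e^(−t/τ) = 0.130.
t = −τ ln(0.130) = 13.00 × 2.040 = 26.51 yr.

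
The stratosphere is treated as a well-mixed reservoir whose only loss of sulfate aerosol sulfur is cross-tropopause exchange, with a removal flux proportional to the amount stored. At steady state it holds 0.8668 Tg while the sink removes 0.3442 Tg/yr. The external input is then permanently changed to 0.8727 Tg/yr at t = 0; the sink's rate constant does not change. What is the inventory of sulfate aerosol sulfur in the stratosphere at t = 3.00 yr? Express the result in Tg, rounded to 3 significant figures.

1.79 Tg

The sink rate constant is k = F₀/M₀ = 0.3442/0.8668 = 0.3971 yr⁻¹.
Solving dM/dt = F₁ − kM with M(0) = M₀ gives M(t) = F₁/k + (M₀ − F₁/k)·e^(−kt).
F₁/k = 0.8727/0.3971 = 2.1977 Tg; kt = 0.3971 × 3.00 = 1.191, e^(−kt) = 0.3038.
M(3.00) = 2.1977 + (0.8668 − 2.1977) × 0.3038 = 2.1977 − 0.4044 = 1.7933 Tg.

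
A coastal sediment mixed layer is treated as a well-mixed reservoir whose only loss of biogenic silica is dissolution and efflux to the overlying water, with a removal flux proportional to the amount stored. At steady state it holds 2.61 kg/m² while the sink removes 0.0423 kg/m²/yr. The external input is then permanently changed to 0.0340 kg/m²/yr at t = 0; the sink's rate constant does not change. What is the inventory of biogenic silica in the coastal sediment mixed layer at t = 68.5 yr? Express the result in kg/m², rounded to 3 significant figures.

2.27 kg/m²

The sink rate constant is k = F₀/M₀ = 0.0423/2.61 = 0.01621 yr⁻¹.
Solving dM/dt = F₁ − kM with M(0) = M₀ gives M(t) = F₁/k + (M₀ − F₁/k)·e^(−kt).
F₁/k = 0.0340/0.01621 = 2.0979 kg/m²; kt = 0.01621 × 68.5 = 1.110, e^(−kt) = 0.3295.
M(68.5) = 2.0979 + (2.61 − 2.0979) × 0.3295 = 2.0979 + 0.1687 = 2.2666 kg/m².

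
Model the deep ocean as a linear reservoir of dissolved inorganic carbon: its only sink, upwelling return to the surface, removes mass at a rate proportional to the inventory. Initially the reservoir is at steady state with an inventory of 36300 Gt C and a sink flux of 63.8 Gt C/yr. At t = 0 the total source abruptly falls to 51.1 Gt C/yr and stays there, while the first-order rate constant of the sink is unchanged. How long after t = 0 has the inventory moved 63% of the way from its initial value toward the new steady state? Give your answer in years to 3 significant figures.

τ = M₀/F₀ = 36300/63.8 = 569.0 yr.
The remaining gap fraction is e^(−t/τ); 63% covered ⇒ e^(−t/τ) = 0.370.
t = −τ ln(0.370) = 569.0 × 0.9943 = 565.7 yr.

566 yr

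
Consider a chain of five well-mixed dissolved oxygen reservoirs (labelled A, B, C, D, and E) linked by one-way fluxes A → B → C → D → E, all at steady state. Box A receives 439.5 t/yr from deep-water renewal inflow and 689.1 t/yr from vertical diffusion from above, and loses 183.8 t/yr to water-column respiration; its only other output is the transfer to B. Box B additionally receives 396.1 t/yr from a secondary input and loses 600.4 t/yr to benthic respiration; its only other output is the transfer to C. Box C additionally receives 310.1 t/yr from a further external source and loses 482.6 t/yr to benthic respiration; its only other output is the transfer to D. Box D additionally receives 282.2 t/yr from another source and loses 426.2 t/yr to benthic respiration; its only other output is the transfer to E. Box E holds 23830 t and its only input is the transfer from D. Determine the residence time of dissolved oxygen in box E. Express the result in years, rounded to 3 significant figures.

56.2 yr

Box A: F(A→B) = (439.5 + 689.1) − 183.8 = 944.80 t/yr.
Box B: F(B→C) = (944.80 + 396.1) − 600.4 = 740.50 t/yr.
Box C: F(C→D) = (740.50 + 310.1) − 482.6 = 568.00 t/yr.
Box D: F(D→E) = (568.00 + 282.2) − 426.2 = 424.00 t/yr.
Box E throughput = its input = 424.00 t/yr; τ = 23830 / 424.00 = 56.20 yr.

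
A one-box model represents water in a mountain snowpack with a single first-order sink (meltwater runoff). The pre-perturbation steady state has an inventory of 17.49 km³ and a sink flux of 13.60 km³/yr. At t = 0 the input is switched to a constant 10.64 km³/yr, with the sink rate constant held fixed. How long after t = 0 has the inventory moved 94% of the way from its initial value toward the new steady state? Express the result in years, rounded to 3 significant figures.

τ = M₀/F₀ = 17.49/13.60 = 1.286 yr.
The remaining gap fraction is e^(−t/τ); 94% covered ⇒ e^(−t/τ) = 0.0600.
t = −τ ln(0.0600) = 1.286 × 2.813 = 3.618 yr.

3.62 yr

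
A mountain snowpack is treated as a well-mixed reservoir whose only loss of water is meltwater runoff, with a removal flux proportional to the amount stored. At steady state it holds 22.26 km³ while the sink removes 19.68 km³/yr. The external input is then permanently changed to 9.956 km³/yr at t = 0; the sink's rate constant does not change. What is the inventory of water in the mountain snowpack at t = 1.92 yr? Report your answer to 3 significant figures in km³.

Residence time τ = M₀/F₀ = 1.131 yr. The eventual steady state is M_∞ = M₀·(F₁/F₀) = 22.26 × 9.956/19.68 = 11.261 km³.
The anomaly ΔM(t) = M(t) − M_∞ decays as ΔM₀·e^(−t/τ) with ΔM₀ = 22.26 − 11.261 = 11.00 km³.
At t = 1.92 yr, e^(−t/τ) = e^(−1.697) = 0.1831, so ΔM = 2.014 km³ and M = 11.261 + 2.014 = 13.276 km³.

13.3 km³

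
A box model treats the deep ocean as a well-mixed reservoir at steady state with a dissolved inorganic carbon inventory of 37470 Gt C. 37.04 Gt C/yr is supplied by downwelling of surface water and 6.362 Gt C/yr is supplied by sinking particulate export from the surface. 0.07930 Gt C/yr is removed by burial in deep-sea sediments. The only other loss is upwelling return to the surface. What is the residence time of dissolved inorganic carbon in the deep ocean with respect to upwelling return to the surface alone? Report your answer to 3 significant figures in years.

865 yr

At steady state ΣF_in = ΣF_out.
ΣF_in = 37.04 + 6.362 = 43.402 Gt C/yr.
Upwelling return to the surface flux = ΣF_in − (0.07930) = 43.402 − 0.07930 = 43.32 Gt C/yr.
τ = M / F = 37470 / 43.32 = 864.9 yr.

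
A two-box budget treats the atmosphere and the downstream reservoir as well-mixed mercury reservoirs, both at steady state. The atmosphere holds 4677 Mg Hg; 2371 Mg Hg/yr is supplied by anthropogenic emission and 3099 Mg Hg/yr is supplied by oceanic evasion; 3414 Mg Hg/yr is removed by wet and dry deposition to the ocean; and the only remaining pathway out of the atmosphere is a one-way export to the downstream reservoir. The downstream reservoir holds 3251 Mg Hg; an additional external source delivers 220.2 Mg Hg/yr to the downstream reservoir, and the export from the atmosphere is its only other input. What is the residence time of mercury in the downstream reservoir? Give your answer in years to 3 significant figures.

Balance the atmosphere: ΣF_in = 2371 + 3099 = 5470.0 Mg Hg/yr.
Export to the downstream reservoir = ΣF_in − (3414) = 2056.0 Mg Hg/yr.
Total input to the downstream reservoir = 2056.0 + 220.2 = 2276.2 Mg Hg/yr; at steady state this equals its total output.
τ = M / F = 3251 / 2276.2 = 1.428 yr.

1.43 yr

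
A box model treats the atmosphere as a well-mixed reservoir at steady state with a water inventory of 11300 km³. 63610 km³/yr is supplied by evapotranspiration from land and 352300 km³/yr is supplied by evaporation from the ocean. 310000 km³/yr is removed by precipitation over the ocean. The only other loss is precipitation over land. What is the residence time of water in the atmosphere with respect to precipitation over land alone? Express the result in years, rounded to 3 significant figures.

At steady state ΣF_in = ΣF_out.
ΣF_in = 63610 + 352300 = 415910 km³/yr.
Precipitation over land flux = ΣF_in − (310000) = 415910 − 310000 = 105900 km³/yr.
τ = M / F = 11300 / 105900 = 0.1067 yr.

0.107 yr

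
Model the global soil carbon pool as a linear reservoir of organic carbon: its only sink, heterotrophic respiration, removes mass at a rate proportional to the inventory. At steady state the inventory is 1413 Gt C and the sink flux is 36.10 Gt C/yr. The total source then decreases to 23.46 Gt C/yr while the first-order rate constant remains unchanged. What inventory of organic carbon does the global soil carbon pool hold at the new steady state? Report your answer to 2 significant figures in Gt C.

Rate constant k = F/M = 36.10 / 1413 = 0.02555 yr⁻¹.
At the new steady state, source = k·M_new ⇒ M_new = 23.46 / 0.02555 = 918.3 Gt C.
(Equivalently M_new = M × F_new/F_old = 1413 × 23.46/36.10.)

920 Gt C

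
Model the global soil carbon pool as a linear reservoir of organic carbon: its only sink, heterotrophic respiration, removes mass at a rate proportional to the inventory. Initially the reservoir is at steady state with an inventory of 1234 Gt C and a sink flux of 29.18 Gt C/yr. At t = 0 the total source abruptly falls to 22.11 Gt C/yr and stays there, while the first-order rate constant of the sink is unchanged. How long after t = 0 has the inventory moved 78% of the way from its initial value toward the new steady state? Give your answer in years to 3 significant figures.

64.0 yr

τ = M₀/F₀ = 1234/29.18 = 42.29 yr.
The remaining gap fraction is e^(−t/τ); 78% covered ⇒ e^(−t/τ) = 0.220.
t = −τ ln(0.220) = 42.29 × 1.514 = 64.03 yr.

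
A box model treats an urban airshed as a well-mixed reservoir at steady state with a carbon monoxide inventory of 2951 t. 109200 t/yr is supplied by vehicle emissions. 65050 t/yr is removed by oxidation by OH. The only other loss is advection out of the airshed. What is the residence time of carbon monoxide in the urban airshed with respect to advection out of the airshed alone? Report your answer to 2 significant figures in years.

At steady state ΣF_in = ΣF_out.
ΣF_in = 109200 t/yr.
Advection out of the airshed flux = ΣF_in − (65050) = 109200 − 65050 = 44150 t/yr.
τ = M / F = 2951 / 44150 = 0.06684 yr.

0.067 yr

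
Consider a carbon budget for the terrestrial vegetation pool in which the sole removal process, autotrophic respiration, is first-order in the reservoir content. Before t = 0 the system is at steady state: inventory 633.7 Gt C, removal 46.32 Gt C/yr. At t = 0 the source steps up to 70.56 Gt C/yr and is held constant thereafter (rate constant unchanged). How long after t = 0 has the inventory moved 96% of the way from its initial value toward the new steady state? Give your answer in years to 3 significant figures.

τ = M₀/F₀ = 633.7/46.32 = 13.68 yr.
The remaining gap fraction is e^(−t/τ); 96% covered ⇒ e^(−t/τ) = 0.0400.
t = −τ ln(0.0400) = 13.68 × 3.219 = 44.04 yr.

44.0 yr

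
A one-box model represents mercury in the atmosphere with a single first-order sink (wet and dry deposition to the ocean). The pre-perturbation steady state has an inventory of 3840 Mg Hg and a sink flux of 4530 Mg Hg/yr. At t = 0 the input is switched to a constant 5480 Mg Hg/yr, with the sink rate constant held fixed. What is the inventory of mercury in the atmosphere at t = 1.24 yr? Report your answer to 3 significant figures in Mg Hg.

4460 Mg Hg

τ = M₀/F₀ = 3840/4530 = 0.8477 yr; rate constant k = 1/τ.
New steady state M_∞ = F₁/k = F₁·τ = 5480 × 0.8477 = 4645.3 Mg Hg.
M(t) = M_∞ + (M₀ − M_∞)·e^(−t/τ); t/τ = 1.24/0.8477 = 1.463, so e^(−t/τ) = 0.2316.
M(t) = 4645.3 − 805.3 × 0.2316 = 4458.8 Mg Hg.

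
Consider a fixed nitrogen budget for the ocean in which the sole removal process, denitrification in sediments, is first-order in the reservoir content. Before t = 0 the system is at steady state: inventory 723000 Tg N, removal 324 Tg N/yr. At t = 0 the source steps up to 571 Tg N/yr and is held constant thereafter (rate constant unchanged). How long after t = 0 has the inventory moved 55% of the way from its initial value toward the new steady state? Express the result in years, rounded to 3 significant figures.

τ = M₀/F₀ = 723000/324 = 2231 yr.
The remaining gap fraction is e^(−t/τ); 55% covered ⇒ e^(−t/τ) = 0.450.
t = −τ ln(0.450) = 2231 × 0.7985 = 1782 yr.

1780 yr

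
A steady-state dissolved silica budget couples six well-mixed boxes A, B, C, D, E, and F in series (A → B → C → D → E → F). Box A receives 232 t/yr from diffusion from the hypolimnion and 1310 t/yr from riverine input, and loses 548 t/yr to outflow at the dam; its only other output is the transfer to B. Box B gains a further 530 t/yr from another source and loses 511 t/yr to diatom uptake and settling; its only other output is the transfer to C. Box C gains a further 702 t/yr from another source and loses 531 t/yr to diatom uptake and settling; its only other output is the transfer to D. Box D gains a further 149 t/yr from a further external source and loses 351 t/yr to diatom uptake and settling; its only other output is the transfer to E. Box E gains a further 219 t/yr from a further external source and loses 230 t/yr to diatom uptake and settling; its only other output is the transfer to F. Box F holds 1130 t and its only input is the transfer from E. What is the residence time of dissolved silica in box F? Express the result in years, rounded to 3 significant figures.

Box A: F(A→B) = (232 + 1310) − 548 = 994.00 t/yr.
Box B: F(B→C) = (994.00 + 530) − 511 = 1013.0 t/yr.
Box C: F(C→D) = (1013.0 + 702) − 531 = 1184.0 t/yr.
Box D: F(D→E) = (1184.0 + 149) − 351 = 982.00 t/yr.
Box E: F(E→F) = (982.00 + 219) − 230 = 971.00 t/yr.
Box F throughput = its input = 971.00 t/yr; τ = 1130 / 971.00 = 1.164 yr.

1.16 yr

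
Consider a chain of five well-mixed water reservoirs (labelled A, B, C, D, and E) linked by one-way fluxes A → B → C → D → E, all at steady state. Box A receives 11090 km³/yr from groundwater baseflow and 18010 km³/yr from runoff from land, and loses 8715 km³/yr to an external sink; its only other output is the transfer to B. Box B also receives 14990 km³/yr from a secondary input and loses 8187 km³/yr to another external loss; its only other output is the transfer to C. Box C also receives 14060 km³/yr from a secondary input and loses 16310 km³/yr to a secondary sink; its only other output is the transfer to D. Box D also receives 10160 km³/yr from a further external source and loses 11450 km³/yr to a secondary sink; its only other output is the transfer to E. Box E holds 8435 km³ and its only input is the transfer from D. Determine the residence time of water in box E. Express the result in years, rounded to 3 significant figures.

0.357 yr

Box A: F(A→B) = (11090 + 18010) − 8715 = 20385 km³/yr.
Box B: F(B→C) = (20385 + 14990) − 8187 = 27188 km³/yr.
Box C: F(C→D) = (27188 + 14060) − 16310 = 24938 km³/yr.
Box D: F(D→E) = (24938 + 10160) − 11450 = 23648 km³/yr.
Box E throughput = its input = 23648 km³/yr; τ = 8435 / 23648 = 0.3567 yr.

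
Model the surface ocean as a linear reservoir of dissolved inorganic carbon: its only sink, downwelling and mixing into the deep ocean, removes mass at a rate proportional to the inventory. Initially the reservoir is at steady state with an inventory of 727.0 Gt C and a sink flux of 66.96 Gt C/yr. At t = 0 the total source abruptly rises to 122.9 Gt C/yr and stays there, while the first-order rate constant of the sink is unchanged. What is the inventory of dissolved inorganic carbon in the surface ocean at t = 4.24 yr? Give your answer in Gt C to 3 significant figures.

923 Gt C

The sink rate constant is k = F₀/M₀ = 66.96/727.0 = 0.09210 yr⁻¹.
Solving dM/dt = F₁ − kM with M(0) = M₀ gives M(t) = F₁/k + (M₀ − F₁/k)·e^(−kt).
F₁/k = 122.9/0.09210 = 1334.4 Gt C; kt = 0.09210 × 4.24 = 0.3905, e^(−kt) = 0.6767.
M(4.24) = 1334.4 + (727.0 − 1334.4) × 0.6767 = 1334.4 − 411.0 = 923.36 Gt C.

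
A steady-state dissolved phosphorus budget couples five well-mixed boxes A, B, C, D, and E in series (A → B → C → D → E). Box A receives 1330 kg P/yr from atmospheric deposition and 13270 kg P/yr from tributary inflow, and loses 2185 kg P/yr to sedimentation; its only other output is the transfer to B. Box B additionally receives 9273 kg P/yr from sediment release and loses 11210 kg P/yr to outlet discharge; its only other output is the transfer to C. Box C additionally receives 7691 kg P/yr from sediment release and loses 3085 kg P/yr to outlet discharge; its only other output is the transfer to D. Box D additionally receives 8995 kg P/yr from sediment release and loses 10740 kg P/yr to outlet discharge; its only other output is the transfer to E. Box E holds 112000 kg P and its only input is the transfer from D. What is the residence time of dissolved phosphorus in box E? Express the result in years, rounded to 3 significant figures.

Box A: F(A→B) = (1330 + 13270) − 2185 = 12415 kg P/yr.
Box B: F(B→C) = (12415 + 9273) − 11210 = 10478 kg P/yr.
Box C: F(C→D) = (10478 + 7691) − 3085 = 15084 kg P/yr.
Box D: F(D→E) = (15084 + 8995) − 10740 = 13339 kg P/yr.
Box E throughput = its input = 13339 kg P/yr; τ = 112000 / 13339 = 8.396 yr.

8.40 yr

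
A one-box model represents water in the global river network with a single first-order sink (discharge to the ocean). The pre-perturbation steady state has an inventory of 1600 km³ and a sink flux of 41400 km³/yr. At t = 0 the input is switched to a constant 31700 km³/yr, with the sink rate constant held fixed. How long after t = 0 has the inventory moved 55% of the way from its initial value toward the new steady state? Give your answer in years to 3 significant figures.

0.0309 yr

τ = M₀/F₀ = 1600/41400 = 0.03865 yr.
The remaining gap fraction is e^(−t/τ); 55% covered ⇒ e^(−t/τ) = 0.450.
t = −τ ln(0.450) = 0.03865 × 0.7985 = 0.03086 yr.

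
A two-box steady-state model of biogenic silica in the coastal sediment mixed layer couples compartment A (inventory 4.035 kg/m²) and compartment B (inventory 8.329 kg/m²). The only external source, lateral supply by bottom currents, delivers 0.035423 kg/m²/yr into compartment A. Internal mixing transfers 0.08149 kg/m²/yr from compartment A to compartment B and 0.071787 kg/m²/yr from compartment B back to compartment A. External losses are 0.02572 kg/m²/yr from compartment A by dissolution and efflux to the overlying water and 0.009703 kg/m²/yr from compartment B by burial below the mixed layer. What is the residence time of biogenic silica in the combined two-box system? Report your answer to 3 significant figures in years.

349 yr

Residence time in the combined system uses the total inventory and the total *external* removal — internal exchanges between the two boxes cancel.
M_total = 4.035 + 8.329 = 12.364 kg/m².
ΣF_external_out = 0.02572 + 0.009703 = 0.035423 kg/m²/yr.
τ = M_total / ΣF_ext = 12.364 / 0.035423 = 349.0 yr.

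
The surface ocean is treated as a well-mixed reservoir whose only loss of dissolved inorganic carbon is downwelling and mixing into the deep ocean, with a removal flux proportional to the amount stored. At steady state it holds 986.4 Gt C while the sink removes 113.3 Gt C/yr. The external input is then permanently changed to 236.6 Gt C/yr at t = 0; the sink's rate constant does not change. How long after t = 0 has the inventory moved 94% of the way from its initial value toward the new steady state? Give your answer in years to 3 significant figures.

24.5 yr

τ = M₀/F₀ = 986.4/113.3 = 8.706 yr.
The remaining gap fraction is e^(−t/τ); 94% covered ⇒ e^(−t/τ) = 0.0600.
t = −τ ln(0.0600) = 8.706 × 2.813 = 24.49 yr.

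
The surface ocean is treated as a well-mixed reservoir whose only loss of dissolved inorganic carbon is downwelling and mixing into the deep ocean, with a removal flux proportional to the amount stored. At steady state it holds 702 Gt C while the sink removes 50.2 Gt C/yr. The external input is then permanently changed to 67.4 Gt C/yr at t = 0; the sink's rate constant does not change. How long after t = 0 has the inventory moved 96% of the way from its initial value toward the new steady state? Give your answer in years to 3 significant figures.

τ = M₀/F₀ = 702/50.2 = 13.98 yr.
The remaining gap fraction is e^(−t/τ); 96% covered ⇒ e^(−t/τ) = 0.0400.
t = −τ ln(0.0400) = 13.98 × 3.219 = 45.01 yr.

45.0 yr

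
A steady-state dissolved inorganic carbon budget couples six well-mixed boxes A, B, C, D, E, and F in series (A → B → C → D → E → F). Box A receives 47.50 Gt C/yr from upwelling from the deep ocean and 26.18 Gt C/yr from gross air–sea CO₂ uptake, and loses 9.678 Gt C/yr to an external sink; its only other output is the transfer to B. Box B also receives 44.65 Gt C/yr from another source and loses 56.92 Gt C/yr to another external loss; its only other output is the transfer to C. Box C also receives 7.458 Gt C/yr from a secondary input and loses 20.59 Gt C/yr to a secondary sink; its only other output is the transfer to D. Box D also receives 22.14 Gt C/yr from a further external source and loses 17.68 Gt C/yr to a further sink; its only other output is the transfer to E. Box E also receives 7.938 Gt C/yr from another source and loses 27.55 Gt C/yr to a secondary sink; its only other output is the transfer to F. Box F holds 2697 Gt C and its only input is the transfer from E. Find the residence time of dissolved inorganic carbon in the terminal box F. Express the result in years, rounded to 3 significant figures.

115 yr

Box A: F(A→B) = (47.50 + 26.18) − 9.678 = 64.002 Gt C/yr.
Box B: F(B→C) = (64.002 + 44.65) − 56.92 = 51.732 Gt C/yr.
Box C: F(C→D) = (51.732 + 7.458) − 20.59 = 38.600 Gt C/yr.
Box D: F(D→E) = (38.600 + 22.14) − 17.68 = 43.060 Gt C/yr.
Box E: F(E→F) = (43.060 + 7.938) − 27.55 = 23.448 Gt C/yr.
Box F throughput = its input = 23.448 Gt C/yr; τ = 2697 / 23.448 = 115.0 yr.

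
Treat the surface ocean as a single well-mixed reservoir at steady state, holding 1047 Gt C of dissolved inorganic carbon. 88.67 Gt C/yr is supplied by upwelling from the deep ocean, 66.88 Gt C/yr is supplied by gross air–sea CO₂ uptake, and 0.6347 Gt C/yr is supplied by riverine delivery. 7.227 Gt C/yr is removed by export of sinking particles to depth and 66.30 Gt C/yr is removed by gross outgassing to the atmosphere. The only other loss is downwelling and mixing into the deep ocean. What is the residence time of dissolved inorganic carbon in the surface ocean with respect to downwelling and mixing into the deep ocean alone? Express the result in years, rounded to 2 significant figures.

13 yr

At steady state ΣF_in = ΣF_out.
ΣF_in = 88.67 + 66.88 + 0.6347 = 156.18 Gt C/yr.
Downwelling and mixing into the deep ocean flux = ΣF_in − (7.227 + 66.30) = 156.18 − 73.53 = 82.66 Gt C/yr.
τ = M / F = 1047 / 82.66 = 12.67 yr.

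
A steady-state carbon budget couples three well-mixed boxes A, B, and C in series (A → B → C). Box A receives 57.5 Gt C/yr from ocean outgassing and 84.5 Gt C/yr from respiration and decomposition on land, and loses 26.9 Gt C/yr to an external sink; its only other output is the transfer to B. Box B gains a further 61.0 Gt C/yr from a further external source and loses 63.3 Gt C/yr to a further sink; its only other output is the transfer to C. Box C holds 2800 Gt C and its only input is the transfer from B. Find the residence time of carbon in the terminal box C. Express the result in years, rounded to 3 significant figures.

Box A: F(A→B) = (57.5 + 84.5) − 26.9 = 115.10 Gt C/yr.
Box B: F(B→C) = (115.10 + 61.0) − 63.3 = 112.80 Gt C/yr.
Box C throughput = its input = 112.80 Gt C/yr; τ = 2800 / 112.80 = 24.82 yr.

24.8 yr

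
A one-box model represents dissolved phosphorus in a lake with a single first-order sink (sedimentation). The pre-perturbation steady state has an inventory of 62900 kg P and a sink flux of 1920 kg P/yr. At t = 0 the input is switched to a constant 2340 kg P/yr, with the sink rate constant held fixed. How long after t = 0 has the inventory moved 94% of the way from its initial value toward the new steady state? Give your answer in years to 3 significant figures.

92.2 yr

τ = M₀/F₀ = 62900/1920 = 32.76 yr.
The remaining gap fraction is e^(−t/τ); 94% covered ⇒ e^(−t/τ) = 0.0600.
t = −τ ln(0.0600) = 32.76 × 2.813 = 92.17 yr.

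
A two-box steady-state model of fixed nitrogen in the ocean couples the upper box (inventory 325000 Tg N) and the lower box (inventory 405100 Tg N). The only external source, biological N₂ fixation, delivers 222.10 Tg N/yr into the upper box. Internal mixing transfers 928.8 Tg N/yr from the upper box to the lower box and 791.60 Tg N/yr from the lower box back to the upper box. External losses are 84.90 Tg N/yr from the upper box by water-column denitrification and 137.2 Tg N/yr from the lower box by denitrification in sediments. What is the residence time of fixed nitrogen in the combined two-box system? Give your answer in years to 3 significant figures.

Residence time in the combined system uses the total inventory and the total *external* removal — internal exchanges between the two boxes cancel.
M_total = 325000 + 405100 = 730100 Tg N.
ΣF_external_out = 84.90 + 137.2 = 222.10 Tg N/yr.
τ = M_total / ΣF_ext = 730100 / 222.10 = 3287 yr.

3290 yr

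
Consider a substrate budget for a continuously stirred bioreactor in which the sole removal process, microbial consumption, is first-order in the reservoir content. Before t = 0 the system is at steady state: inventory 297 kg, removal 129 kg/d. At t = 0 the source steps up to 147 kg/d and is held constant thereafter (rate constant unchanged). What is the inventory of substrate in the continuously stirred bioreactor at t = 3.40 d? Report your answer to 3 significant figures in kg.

329 kg

τ = M₀/F₀ = 297/129 = 2.302 d; rate constant k = 1/τ.
New steady state M_∞ = F₁/k = F₁·τ = 147 × 2.302 = 338.44 kg.
M(t) = M_∞ + (M₀ − M_∞)·e^(−t/τ); t/τ = 3.40/2.302 = 1.477, so e^(−t/τ) = 0.2284.
M(t) = 338.44 − 41.44 × 0.2284 = 328.98 kg.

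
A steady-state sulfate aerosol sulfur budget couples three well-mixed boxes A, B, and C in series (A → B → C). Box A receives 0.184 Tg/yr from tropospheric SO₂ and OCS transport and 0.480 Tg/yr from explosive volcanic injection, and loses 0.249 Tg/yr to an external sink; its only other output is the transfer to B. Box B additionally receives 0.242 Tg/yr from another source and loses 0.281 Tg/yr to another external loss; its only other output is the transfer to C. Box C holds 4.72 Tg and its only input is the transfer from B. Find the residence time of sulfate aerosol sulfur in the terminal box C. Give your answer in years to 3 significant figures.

Box A: F(A→B) = (0.184 + 0.480) − 0.249 = 0.41500 Tg/yr.
Box B: F(B→C) = (0.41500 + 0.242) − 0.281 = 0.37600 Tg/yr.
Box C throughput = its input = 0.37600 Tg/yr; τ = 4.72 / 0.37600 = 12.55 yr.

12.6 yr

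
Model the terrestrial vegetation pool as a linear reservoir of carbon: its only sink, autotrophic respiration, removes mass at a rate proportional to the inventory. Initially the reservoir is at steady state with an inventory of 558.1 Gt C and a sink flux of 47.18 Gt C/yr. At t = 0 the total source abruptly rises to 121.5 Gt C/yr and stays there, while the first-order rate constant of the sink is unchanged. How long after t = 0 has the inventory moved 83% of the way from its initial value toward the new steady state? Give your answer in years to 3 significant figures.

21.0 yr

τ = M₀/F₀ = 558.1/47.18 = 11.83 yr.
The remaining gap fraction is e^(−t/τ); 83% covered ⇒ e^(−t/τ) = 0.170.
t = −τ ln(0.170) = 11.83 × 1.772 = 20.96 yr.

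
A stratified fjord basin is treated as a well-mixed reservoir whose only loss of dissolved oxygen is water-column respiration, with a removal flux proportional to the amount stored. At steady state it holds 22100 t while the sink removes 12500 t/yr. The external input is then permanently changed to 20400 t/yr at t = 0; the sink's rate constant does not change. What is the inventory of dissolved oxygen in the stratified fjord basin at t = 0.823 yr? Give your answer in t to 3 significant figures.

Residence time τ = M₀/F₀ = 1.768 yr. The eventual steady state is M_∞ = M₀·(F₁/F₀) = 22100 × 20400/12500 = 36067 t.
The anomaly ΔM(t) = M(t) − M_∞ decays as ΔM₀·e^(−t/τ) with ΔM₀ = 22100 − 36067 = −13970 t.
At t = 0.823 yr, e^(−t/τ) = e^(−0.4655) = 0.6278, so ΔM = −8769 t and M = 36067 − 8769 = 27298 t.

27300 t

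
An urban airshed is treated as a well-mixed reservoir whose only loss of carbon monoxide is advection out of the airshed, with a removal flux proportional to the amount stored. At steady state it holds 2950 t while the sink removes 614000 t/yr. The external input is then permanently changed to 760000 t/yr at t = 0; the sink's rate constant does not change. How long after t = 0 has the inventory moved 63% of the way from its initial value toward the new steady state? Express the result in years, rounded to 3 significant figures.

τ = M₀/F₀ = 2950/614000 = 0.004805 yr.
The remaining gap fraction is e^(−t/τ); 63% covered ⇒ e^(−t/τ) = 0.370.
t = −τ ln(0.370) = 0.004805 × 0.9943 = 0.004777 yr.

0.00478 yr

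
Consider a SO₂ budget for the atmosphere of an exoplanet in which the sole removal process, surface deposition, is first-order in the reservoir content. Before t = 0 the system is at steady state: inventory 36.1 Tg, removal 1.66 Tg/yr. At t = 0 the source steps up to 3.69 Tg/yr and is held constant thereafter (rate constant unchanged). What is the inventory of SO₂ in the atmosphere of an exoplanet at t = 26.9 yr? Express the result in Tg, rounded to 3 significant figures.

67.4 Tg

τ = M₀/F₀ = 36.1/1.66 = 21.75 yr; rate constant k = 1/τ.
New steady state M_∞ = F₁/k = F₁·τ = 3.69 × 21.75 = 80.246 Tg.
M(t) = M_∞ + (M₀ − M_∞)·e^(−t/τ); t/τ = 26.9/21.75 = 1.237, so e^(−t/τ) = 0.2903.
M(t) = 80.246 − 44.15 × 0.2903 = 67.432 Tg.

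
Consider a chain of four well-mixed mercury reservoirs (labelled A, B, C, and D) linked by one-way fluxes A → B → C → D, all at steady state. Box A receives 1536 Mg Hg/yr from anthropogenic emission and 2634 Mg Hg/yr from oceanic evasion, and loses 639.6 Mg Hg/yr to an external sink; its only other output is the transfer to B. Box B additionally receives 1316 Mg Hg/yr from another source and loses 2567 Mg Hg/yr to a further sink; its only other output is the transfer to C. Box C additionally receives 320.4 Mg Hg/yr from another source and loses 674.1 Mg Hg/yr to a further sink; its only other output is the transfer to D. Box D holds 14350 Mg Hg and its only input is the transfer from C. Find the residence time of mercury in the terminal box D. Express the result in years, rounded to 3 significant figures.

7.45 yr

Box A: F(A→B) = (1536 + 2634) − 639.6 = 3530.4 Mg Hg/yr.
Box B: F(B→C) = (3530.4 + 1316) − 2567 = 2279.4 Mg Hg/yr.
Box C: F(C→D) = (2279.4 + 320.4) − 674.1 = 1925.7 Mg Hg/yr.
Box D throughput = its input = 1925.7 Mg Hg/yr; τ = 14350 / 1925.7 = 7.452 yr.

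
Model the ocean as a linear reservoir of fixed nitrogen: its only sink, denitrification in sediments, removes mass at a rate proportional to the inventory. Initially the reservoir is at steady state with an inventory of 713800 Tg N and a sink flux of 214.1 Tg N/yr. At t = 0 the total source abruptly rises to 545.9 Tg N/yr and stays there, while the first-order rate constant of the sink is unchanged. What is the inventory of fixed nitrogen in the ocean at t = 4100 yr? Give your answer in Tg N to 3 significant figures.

τ = M₀/F₀ = 713800/214.1 = 3334 yr; rate constant k = 1/τ.
New steady state M_∞ = F₁/k = F₁·τ = 545.9 × 3334 = 1.8200×10^6 Tg N.
M(t) = M_∞ + (M₀ − M_∞)·e^(−t/τ); t/τ = 4100/3334 = 1.230, so e^(−t/τ) = 0.2924.
M(t) = 1.8200×10^6 − 1.106×10^6 × 0.2924 = 1.4966×10^6 Tg N.

1.50×10^6 Tg N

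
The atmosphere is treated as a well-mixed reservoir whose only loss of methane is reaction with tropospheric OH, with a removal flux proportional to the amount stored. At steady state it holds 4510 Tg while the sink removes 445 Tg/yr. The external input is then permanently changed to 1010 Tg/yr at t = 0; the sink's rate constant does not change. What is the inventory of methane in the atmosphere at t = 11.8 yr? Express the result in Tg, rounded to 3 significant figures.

The sink rate constant is k = F₀/M₀ = 445/4510 = 0.09867 yr⁻¹.
Solving dM/dt = F₁ − kM with M(0) = M₀ gives M(t) = F₁/k + (M₀ − F₁/k)·e^(−kt).
F₁/k = 1010/0.09867 = 10236 Tg; kt = 0.09867 × 11.8 = 1.164, e^(−kt) = 0.3121.
M(11.8) = 10236 + (4510 − 10236) × 0.3121 = 10236 − 1787 = 8448.8 Tg.

8450 Tg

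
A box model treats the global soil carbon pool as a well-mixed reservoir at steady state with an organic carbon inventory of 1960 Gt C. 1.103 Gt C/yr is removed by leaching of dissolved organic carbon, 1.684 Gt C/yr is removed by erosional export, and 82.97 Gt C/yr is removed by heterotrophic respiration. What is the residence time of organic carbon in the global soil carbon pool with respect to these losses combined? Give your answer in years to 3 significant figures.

Total removal = 1.103 + 1.684 + 82.97 = 85.757 Gt C/yr.
τ = M / ΣF_out = 1960 / 85.757 = 22.86 yr.

22.9 yr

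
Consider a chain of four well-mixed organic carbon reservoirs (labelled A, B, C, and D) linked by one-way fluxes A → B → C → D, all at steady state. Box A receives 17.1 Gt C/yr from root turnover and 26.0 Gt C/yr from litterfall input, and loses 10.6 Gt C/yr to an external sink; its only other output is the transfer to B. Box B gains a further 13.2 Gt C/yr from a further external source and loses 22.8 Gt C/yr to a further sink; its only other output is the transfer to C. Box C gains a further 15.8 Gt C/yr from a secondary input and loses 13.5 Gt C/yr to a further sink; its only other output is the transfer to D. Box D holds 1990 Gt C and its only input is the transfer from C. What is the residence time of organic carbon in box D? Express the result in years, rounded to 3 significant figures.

Box A: F(A→B) = (17.1 + 26.0) − 10.6 = 32.500 Gt C/yr.
Box B: F(B→C) = (32.500 + 13.2) − 22.8 = 22.900 Gt C/yr.
Box C: F(C→D) = (22.900 + 15.8) − 13.5 = 25.200 Gt C/yr.
Box D throughput = its input = 25.200 Gt C/yr; τ = 1990 / 25.200 = 78.97 yr.

79.0 yr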